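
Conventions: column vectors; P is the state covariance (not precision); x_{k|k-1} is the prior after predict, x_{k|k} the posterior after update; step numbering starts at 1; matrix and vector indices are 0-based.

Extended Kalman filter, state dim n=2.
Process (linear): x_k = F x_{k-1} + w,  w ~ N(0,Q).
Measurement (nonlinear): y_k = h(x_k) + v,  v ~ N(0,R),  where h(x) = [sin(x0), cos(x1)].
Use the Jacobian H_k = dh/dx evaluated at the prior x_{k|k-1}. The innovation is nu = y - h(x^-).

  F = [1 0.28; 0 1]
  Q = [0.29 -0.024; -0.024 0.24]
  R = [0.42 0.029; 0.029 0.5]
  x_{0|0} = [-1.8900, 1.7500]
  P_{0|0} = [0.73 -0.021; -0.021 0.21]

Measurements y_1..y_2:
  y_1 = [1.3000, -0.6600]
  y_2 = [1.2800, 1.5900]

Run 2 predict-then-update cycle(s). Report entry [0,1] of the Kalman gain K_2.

K[0,1] = -0.0362

step 1: x^-=[-1.4000, 1.7500]  P^-=[1.0247 0.0138; 0.0138 0.4500]  H_jac=[0.1700 0.0000; 0.0000 -0.9840]  S=[0.4496 0.0267; 0.0267 0.9357]  K=[0.3889 -0.0256; 0.0334 -0.4742]  nu=[2.2854, -0.4818]  x^+=[-0.4989, 2.0547]  P^+=[0.9566 0.0015; 0.0015 0.2400]
step 2: x^-=[0.0765, 2.0547]  P^-=[1.2663 0.0447; 0.0447 0.4800]  H_jac=[0.9971 0.0000; 0.0000 -0.8852]  S=[1.6789 -0.0105; -0.0105 0.8761]  K=[0.7518 -0.0362; 0.0235 -0.4847]  nu=[1.2036, 2.0552]  x^+=[0.9069, 1.0869]  P^+=[0.3156 -0.0042; -0.0042 0.2730]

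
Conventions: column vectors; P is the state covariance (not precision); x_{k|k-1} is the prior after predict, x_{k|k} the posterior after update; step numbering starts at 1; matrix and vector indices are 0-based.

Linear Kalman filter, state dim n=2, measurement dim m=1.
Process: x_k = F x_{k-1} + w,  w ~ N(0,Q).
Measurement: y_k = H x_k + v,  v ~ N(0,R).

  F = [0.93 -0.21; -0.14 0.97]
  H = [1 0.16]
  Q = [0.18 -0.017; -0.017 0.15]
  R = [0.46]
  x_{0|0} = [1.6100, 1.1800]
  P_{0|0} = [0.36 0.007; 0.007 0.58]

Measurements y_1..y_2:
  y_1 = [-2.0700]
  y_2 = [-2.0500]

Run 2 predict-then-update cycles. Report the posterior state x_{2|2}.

x_post = [-1.5075, 1.5208]

step 1: x^-=[1.2495, 0.9192]  P^-=[0.5142 -0.1755; -0.1755 0.7009]  S=[0.9360]  K=[0.5194; -0.0677]  nu=[-3.4666]  x^+=[-0.5509, 1.1539]  P^+=[0.2617 -0.1426; -0.1426 0.6966]
step 2: x^-=[-0.7547, 1.1964]  P^-=[0.4928 -0.3258; -0.3258 0.8493]  S=[0.8703]  K=[0.5063; -0.2182]  nu=[-1.4867]  x^+=[-1.5075, 1.5208]  P^+=[0.2697 -0.2296; -0.2296 0.8078]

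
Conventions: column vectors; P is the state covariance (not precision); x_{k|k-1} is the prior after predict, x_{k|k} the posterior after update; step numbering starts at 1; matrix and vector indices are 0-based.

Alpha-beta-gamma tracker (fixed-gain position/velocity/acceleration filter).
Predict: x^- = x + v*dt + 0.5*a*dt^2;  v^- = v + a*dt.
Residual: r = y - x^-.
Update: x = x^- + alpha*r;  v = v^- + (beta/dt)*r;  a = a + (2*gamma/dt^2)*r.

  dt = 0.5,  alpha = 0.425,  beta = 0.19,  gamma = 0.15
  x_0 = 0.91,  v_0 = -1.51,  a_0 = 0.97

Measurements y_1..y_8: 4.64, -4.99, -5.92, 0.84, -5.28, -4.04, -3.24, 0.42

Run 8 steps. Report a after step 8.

step 1: x_pred=0.2762  r=4.3637  x^+=2.1308  v^+=0.6332  a^+=6.2065
step 2: x_pred=3.2233  r=-8.2133  x^+=-0.2674  v^+=0.6154  a^+=-3.6494
step 3: x_pred=-0.4158  r=-5.5042  x^+=-2.7551  v^+=-3.3009  a^+=-10.2544
step 4: x_pred=-5.6873  r=6.5273  x^+=-2.9132  v^+=-5.9477  a^+=-2.4216
step 5: x_pred=-6.1898  r=0.9098  x^+=-5.8031  v^+=-6.8128  a^+=-1.3299
step 6: x_pred=-9.3757  r=5.3357  x^+=-7.1081  v^+=-5.4502  a^+=5.0730
step 7: x_pred=-9.1990  r=5.9590  x^+=-6.6664  v^+=-0.6492  a^+=12.2238
step 8: x_pred=-5.4631  r=5.8831  x^+=-2.9628  v^+=7.6982  a^+=19.2835

a_post = 19.2835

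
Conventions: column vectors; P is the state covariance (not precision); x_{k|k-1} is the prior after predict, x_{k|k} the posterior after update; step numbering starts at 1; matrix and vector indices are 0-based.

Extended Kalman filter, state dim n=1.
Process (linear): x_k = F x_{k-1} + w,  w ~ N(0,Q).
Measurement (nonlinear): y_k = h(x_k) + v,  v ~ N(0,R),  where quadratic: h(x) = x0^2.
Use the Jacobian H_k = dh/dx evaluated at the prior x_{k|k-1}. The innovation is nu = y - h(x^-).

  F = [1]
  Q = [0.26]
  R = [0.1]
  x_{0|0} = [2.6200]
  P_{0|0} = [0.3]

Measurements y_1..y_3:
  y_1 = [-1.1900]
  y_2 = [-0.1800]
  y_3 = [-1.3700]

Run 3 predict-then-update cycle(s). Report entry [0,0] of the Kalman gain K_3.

K[0,0] = 0.7292

step 1: x^-=[2.6200]  P^-=[0.5600]  H_jac=[5.2400]  S=[15.4763]  K=[0.1896]  nu=[-8.0544]  x^+=[1.0928]  P^+=[0.0036]
step 2: x^-=[1.0928]  P^-=[0.2636]  H_jac=[2.1857]  S=[1.3593]  K=[0.4239]  nu=[-1.3743]  x^+=[0.5103]  P^+=[0.0194]
step 3: x^-=[0.5103]  P^-=[0.2794]  H_jac=[1.0206]  S=[0.3910]  K=[0.7292]  nu=[-1.6304]  x^+=[-0.6786]  P^+=[0.0714]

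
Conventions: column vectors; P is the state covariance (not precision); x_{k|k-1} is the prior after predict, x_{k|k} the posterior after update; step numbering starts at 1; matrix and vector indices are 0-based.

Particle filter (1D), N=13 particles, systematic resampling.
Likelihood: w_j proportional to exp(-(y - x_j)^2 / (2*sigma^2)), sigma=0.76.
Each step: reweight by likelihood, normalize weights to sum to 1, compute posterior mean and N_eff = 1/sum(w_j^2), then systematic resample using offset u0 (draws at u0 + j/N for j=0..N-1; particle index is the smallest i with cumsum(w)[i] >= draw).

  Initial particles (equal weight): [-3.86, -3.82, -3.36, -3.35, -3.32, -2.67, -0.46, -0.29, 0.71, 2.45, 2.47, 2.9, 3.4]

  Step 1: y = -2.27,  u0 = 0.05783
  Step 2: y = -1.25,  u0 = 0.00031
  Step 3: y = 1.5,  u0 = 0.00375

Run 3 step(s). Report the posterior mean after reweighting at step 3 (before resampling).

post_mean = -0.4600

step 1: w=[0.0486, 0.0542, 0.1550, 0.1579, 0.1669, 0.3773, 0.0254, 0.0146, 0.0002, 0.0000, 0.0000, 0.0000, 0.0000]  mean=-3.0214  Neff=4.4379  idx=[1, 2, 2, 3, 3, 4, 4, 5, 5, 5, 5, 5, 6]
step 2: w=[0.0021, 0.0133, 0.0133, 0.0138, 0.0138, 0.0154, 0.0154, 0.1095, 0.1095, 0.1095, 0.1095, 0.1095, 0.3655]  mean=-1.9217  Neff=5.1347  idx=[0, 6, 7, 8, 9, 9, 10, 11, 11, 12, 12, 12, 12]
step 3: w=[0.0000, 0.0000, 0.0000, 0.0000, 0.0000, 0.0000, 0.0000, 0.0000, 0.0000, 0.2500, 0.2500, 0.2500, 0.2500]  mean=-0.4600  Neff=4.0001  idx=[9, 9, 9, 9, 10, 10, 10, 11, 11, 11, 12, 12, 12]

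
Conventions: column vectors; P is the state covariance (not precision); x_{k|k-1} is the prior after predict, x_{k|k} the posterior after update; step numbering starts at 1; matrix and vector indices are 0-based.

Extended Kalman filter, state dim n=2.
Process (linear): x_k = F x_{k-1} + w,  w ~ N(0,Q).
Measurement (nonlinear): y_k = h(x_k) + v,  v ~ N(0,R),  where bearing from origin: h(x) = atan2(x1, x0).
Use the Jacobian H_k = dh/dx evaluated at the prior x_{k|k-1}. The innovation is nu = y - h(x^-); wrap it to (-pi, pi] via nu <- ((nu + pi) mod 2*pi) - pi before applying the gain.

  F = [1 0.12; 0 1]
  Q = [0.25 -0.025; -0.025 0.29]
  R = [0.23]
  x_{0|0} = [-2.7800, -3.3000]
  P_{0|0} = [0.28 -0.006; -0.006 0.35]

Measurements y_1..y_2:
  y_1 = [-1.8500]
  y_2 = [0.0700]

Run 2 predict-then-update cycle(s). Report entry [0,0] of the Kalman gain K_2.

step 1: x^-=[-3.1760, -3.3000]  P^-=[0.5336 0.0110; 0.0110 0.6400]  H_jac=[0.1573 -0.1514]  S=[0.2574]  K=[0.3197; -0.3698]  nu=[0.4870]  x^+=[-3.0203, -3.4801]  P^+=[0.5073 0.0414; 0.0414 0.6048]
step 2: x^-=[-3.4379, -3.4801]  P^-=[0.7759 0.0890; 0.0890 0.8948]  H_jac=[0.1454 -0.1437]  S=[0.2612]  K=[0.3831; -0.4427]  nu=[2.4201]  x^+=[-2.5107, -4.5514]  P^+=[0.7376 0.1333; 0.1333 0.8436]

K[0,0] = 0.3831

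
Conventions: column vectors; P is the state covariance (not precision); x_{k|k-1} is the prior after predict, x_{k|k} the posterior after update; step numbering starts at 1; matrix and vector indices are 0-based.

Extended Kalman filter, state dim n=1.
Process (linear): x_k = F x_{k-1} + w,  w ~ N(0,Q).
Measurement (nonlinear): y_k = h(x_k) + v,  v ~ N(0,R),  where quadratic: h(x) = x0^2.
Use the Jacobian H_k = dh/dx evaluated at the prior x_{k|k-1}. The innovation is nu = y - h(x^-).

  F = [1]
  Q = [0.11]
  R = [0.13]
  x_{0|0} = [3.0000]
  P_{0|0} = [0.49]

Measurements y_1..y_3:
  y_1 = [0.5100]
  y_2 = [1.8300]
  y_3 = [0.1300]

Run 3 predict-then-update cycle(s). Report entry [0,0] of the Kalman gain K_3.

K[0,0] = 0.3154

step 1: x^-=[3.0000]  P^-=[0.6000]  H_jac=[6.0000]  S=[21.7300]  K=[0.1657]  nu=[-8.4900]  x^+=[1.5935]  P^+=[0.0036]
step 2: x^-=[1.5935]  P^-=[0.1136]  H_jac=[3.1869]  S=[1.2837]  K=[0.2820]  nu=[-0.7091]  x^+=[1.3935]  P^+=[0.0115]
step 3: x^-=[1.3935]  P^-=[0.1215]  H_jac=[2.7870]  S=[1.0737]  K=[0.3154]  nu=[-1.8118]  x^+=[0.8221]  P^+=[0.0147]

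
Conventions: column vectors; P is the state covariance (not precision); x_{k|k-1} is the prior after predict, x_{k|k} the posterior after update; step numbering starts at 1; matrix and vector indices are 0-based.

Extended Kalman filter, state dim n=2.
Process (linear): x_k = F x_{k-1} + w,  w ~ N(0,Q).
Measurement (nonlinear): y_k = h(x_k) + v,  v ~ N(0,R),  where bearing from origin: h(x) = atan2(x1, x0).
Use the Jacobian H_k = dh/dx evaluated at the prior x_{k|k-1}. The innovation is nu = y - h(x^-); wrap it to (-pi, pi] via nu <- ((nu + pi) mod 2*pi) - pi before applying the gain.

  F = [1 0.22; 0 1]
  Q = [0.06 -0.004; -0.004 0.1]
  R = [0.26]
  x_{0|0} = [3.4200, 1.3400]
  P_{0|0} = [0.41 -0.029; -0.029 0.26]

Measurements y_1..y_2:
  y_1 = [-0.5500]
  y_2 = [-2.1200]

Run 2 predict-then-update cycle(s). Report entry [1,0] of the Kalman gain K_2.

K[1,0] = 0.3325

step 1: x^-=[3.7148, 1.3400]  P^-=[0.4698 0.0242; 0.0242 0.3600]  H_jac=[-0.0859 0.2382]  S=[0.2829]  K=[-0.1223; 0.2958]  nu=[-0.8962]  x^+=[3.8244, 1.0749]  P^+=[0.4656 0.0344; 0.0344 0.3353]
step 2: x^-=[4.0609, 1.0749]  P^-=[0.5570 0.1042; 0.1042 0.4353]  H_jac=[-0.0609 0.2301]  S=[0.2822]  K=[-0.0353; 0.3325]  nu=[-2.3788]  x^+=[4.1448, 0.2841]  P^+=[0.5566 0.1075; 0.1075 0.4041]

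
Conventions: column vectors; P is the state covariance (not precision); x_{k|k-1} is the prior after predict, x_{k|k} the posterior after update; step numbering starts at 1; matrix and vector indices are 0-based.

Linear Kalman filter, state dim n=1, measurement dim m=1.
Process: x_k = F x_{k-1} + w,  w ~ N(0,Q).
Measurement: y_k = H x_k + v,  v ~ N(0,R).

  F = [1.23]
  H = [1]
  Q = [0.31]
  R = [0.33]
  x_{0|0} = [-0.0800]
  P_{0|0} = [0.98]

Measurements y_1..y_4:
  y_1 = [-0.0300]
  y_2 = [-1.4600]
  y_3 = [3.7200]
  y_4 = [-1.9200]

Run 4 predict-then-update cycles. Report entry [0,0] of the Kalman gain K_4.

step 1: x^-=[-0.0984]  P^-=[1.7926]  S=[2.1226]  K=[0.8445]  nu=[0.0684]  x^+=[-0.0406]  P^+=[0.2787]
step 2: x^-=[-0.0500]  P^-=[0.7316]  S=[1.0616]  K=[0.6892]  nu=[-1.4100]  x^+=[-1.0217]  P^+=[0.2274]
step 3: x^-=[-1.2567]  P^-=[0.6541]  S=[0.9841]  K=[0.6647]  nu=[4.9767]  x^+=[2.0511]  P^+=[0.2193]
step 4: x^-=[2.5229]  P^-=[0.6418]  S=[0.9718]  K=[0.6604]  nu=[-4.4429]  x^+=[-0.4114]  P^+=[0.2179]

K[0,0] = 0.6604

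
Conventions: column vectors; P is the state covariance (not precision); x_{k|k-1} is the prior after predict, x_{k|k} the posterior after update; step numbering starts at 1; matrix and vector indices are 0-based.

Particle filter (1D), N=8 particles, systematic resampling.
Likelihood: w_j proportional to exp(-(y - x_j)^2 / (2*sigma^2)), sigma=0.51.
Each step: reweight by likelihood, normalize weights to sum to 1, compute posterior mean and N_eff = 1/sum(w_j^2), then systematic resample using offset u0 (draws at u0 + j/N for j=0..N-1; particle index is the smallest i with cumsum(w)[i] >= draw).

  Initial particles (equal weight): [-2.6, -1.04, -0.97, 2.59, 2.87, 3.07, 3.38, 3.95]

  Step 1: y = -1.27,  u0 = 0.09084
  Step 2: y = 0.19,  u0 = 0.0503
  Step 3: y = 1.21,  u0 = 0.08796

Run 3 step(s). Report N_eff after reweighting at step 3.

N_eff = 7.4883

step 1: w=[0.0188, 0.5081, 0.4731, 0.0000, 0.0000, 0.0000, 0.0000, 0.0000]  mean=-1.0362  Neff=2.0731  idx=[1, 1, 1, 1, 2, 2, 2, 2]
step 2: w=[0.1051, 0.1051, 0.1051, 0.1051, 0.1449, 0.1449, 0.1449, 0.1449]  mean=-0.9994  Neff=7.8017  idx=[0, 1, 2, 4, 4, 5, 6, 7]
step 3: w=[0.0828, 0.0828, 0.0828, 0.1503, 0.1503, 0.1503, 0.1503, 0.1503]  mean=-0.9874  Neff=7.4883  idx=[1, 2, 3, 4, 5, 6, 6, 7]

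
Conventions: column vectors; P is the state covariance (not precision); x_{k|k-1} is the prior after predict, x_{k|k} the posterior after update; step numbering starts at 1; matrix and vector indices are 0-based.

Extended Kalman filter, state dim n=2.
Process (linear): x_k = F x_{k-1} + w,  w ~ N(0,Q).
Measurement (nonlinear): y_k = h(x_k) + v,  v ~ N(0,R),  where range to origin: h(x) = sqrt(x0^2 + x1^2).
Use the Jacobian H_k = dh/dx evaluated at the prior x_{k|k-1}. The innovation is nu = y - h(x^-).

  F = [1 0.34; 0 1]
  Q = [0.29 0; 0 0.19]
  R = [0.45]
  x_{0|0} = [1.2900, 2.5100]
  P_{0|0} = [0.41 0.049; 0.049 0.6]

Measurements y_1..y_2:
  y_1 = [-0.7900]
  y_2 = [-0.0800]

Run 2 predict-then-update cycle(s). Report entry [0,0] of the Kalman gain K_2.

K[0,0] = 0.4209

step 1: x^-=[2.1434, 2.5100]  P^-=[0.8027 0.2530; 0.2530 0.7900]  H_jac=[0.6494 0.7605]  S=[1.4952]  K=[0.4773; 0.5117]  nu=[-4.0906]  x^+=[0.1910, 0.4170]  P^+=[0.4621 -0.1121; -0.1121 0.3985]
step 2: x^-=[0.3328, 0.4170]  P^-=[0.7219 0.0234; 0.0234 0.5885]  H_jac=[0.6238 0.7816]  S=[1.1132]  K=[0.4209; 0.4263]  nu=[-0.6135]  x^+=[0.0746, 0.1554]  P^+=[0.5247 -0.1764; -0.1764 0.3862]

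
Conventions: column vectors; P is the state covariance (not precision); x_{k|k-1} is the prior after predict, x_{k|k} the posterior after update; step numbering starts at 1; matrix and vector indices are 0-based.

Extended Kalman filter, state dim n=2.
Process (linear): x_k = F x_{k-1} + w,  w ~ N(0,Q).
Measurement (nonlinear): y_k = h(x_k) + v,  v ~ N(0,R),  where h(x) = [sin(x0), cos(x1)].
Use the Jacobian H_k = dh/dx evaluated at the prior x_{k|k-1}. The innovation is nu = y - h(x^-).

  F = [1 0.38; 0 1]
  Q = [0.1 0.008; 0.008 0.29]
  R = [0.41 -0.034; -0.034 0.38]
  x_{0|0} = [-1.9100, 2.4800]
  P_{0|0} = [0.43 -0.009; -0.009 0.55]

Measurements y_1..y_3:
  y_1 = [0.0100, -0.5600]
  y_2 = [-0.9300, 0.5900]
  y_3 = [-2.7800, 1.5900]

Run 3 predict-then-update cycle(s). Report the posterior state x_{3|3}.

step 1: x^-=[-0.9676, 2.4800]  P^-=[0.6026 0.2080; 0.2080 0.8400]  H_jac=[0.5673 0.0000; 0.0000 -0.6144]  S=[0.6039 -0.1065; -0.1065 0.6971]  K=[0.5485 -0.0995; 0.0666 -0.7302]  nu=[0.8335, 0.2290]  x^+=[-0.5332, 2.3683]  P^+=[0.4024 0.0919; 0.0919 0.4553]
step 2: x^-=[0.3667, 2.3683]  P^-=[0.6380 0.2729; 0.2729 0.7453]  H_jac=[0.9335 0.0000; 0.0000 -0.6985]  S=[0.9660 -0.2120; -0.2120 0.7436]  K=[0.5977 -0.0860; 0.1175 -0.6666]  nu=[-1.2886, 1.3056]  x^+=[-0.5157, 1.3466]  P^+=[0.2656 0.0759; 0.0759 0.3684]
step 3: x^-=[-0.0040, 1.3466]  P^-=[0.4765 0.2239; 0.2239 0.6584]  H_jac=[1.0000 0.0000; 0.0000 -0.9750]  S=[0.8865 -0.2523; -0.2523 1.0058]  K=[0.5123 -0.0885; 0.0764 -0.6190]  nu=[-2.7760, 1.3677]  x^+=[-1.5472, 0.2880]  P^+=[0.2131 0.0524; 0.0524 0.2439]

x_post = [-1.5472, 0.2880]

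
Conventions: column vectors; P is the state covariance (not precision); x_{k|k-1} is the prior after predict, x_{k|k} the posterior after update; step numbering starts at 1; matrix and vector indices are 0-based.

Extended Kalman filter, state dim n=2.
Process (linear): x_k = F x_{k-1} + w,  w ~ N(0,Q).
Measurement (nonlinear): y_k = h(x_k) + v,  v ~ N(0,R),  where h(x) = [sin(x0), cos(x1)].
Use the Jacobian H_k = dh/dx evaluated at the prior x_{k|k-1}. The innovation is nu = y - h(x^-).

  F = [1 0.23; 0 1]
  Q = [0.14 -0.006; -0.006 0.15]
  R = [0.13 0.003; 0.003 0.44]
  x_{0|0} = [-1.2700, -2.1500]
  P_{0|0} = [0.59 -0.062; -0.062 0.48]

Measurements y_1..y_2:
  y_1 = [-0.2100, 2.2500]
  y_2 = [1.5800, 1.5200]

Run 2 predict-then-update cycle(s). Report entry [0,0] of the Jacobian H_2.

step 1: x^-=[-1.7645, -2.1500]  P^-=[0.7269 0.0424; 0.0424 0.6300]  H_jac=[-0.1925 0.0000; 0.0000 0.8369]  S=[0.1569 -0.0038; -0.0038 0.8813]  K=[-0.8907 0.0364; -0.0374 0.5981]  nu=[0.7713, 2.7974]  x^+=[-2.3497, -0.5057]  P^+=[0.6010 0.0159; 0.0159 0.3143]
step 2: x^-=[-2.4660, -0.5057]  P^-=[0.7649 0.0822; 0.0822 0.4643]  H_jac=[-0.7803 0.0000; 0.0000 0.4844]  S=[0.5958 -0.0281; -0.0281 0.5489]  K=[-1.0009 0.0214; -0.0886 0.4052]  nu=[2.2054, 0.6451]  x^+=[-4.6595, -0.4397]  P^+=[0.1667 0.0132; 0.0132 0.3675]

H_jac[0,0] = -0.7803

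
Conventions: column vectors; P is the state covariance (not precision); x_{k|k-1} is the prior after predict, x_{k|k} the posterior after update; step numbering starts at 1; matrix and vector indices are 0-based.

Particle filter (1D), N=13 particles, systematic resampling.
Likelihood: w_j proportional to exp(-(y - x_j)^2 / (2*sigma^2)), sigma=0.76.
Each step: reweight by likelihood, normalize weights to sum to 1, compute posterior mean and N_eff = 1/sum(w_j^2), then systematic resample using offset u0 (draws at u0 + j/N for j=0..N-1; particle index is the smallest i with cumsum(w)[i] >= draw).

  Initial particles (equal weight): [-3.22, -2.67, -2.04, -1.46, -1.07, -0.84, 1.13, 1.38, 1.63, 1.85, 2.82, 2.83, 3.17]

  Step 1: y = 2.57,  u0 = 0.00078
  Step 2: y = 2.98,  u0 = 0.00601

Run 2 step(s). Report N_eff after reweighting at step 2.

N_eff = 9.8880

step 1: w=[0.0000, 0.0000, 0.0000, 0.0000, 0.0000, 0.0000, 0.0397, 0.0701, 0.1112, 0.1525, 0.2263, 0.2253, 0.1749]  mean=2.4352  Neff=5.7249  idx=[6, 7, 8, 9, 9, 10, 10, 10, 11, 11, 11, 12, 12]
step 2: w=[0.0058, 0.0123, 0.0233, 0.0374, 0.0374, 0.1106, 0.1106, 0.1106, 0.1109, 0.1109, 0.1109, 0.1096, 0.1096]  mean=2.7720  Neff=9.8880  idx=[1, 4, 5, 6, 6, 7, 8, 8, 9, 10, 10, 11, 12]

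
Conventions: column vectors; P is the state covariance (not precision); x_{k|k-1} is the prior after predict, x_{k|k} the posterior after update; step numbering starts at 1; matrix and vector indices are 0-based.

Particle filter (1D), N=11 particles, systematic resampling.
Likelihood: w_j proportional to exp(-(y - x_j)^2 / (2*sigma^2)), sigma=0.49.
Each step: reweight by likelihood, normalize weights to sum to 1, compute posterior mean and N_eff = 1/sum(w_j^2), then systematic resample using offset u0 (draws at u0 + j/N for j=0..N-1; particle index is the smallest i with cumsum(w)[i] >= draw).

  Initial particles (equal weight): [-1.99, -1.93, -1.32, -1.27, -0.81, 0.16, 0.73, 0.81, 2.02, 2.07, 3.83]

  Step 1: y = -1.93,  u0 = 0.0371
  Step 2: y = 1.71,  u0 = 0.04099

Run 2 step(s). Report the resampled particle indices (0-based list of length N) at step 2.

step 1: w=[0.3387, 0.3412, 0.1572, 0.1378, 0.0250, 0.0000, 0.0000, 0.0000, 0.0000, 0.0000, 0.0000]  mean=-1.7354  Neff=3.6299  idx=[0, 0, 0, 0, 1, 1, 1, 1, 2, 3, 3]
step 2: w=[0.0000, 0.0000, 0.0000, 0.0000, 0.0000, 0.0000, 0.0000, 0.0000, 0.2109, 0.3944, 0.3944]  mean=-1.2807  Neff=2.8121  idx=[8, 8, 9, 9, 9, 9, 9, 10, 10, 10, 10]

resampled_idx = [8, 8, 9, 9, 9, 9, 9, 10, 10, 10, 10]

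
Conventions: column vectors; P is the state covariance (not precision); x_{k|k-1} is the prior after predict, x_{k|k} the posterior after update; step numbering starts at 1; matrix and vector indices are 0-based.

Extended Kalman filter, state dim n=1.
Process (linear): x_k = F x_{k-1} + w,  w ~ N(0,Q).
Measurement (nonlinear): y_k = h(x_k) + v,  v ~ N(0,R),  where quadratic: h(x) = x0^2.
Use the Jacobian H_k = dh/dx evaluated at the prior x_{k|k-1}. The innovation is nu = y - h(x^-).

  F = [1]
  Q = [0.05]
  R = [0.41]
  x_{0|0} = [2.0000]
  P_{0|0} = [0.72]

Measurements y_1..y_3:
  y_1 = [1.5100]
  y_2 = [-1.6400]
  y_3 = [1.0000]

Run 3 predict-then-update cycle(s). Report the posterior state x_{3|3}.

x_post = [0.7544]

step 1: x^-=[2.0000]  P^-=[0.7700]  H_jac=[4.0000]  S=[12.7300]  K=[0.2419]  nu=[-2.4900]  x^+=[1.3975]  P^+=[0.0248]
step 2: x^-=[1.3975]  P^-=[0.0748]  H_jac=[2.7951]  S=[0.9944]  K=[0.2103]  nu=[-3.5931]  x^+=[0.6421]  P^+=[0.0308]
step 3: x^-=[0.6421]  P^-=[0.0808]  H_jac=[1.2841]  S=[0.5433]  K=[0.1911]  nu=[0.5877]  x^+=[0.7544]  P^+=[0.0610]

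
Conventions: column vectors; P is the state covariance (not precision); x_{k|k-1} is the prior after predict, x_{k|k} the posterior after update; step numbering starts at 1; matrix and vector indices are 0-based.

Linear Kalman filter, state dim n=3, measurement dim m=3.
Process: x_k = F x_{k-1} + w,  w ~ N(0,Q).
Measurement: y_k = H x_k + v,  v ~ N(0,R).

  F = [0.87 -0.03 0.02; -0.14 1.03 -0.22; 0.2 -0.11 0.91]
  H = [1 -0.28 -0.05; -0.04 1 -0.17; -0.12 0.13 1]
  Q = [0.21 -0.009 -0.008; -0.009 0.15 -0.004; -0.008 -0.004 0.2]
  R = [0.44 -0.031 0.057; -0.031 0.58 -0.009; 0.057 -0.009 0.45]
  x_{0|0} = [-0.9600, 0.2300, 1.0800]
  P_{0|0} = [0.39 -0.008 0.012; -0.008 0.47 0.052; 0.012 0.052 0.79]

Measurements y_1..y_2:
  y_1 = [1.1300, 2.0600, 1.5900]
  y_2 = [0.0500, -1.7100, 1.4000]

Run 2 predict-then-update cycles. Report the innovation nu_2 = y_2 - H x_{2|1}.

innov = [0.0442, -2.3225, 0.4910]

step 1: x^-=[-0.8205, 0.1337, 0.7655]  P^-=[0.5067 -0.0826 0.0846; -0.0826 0.6740 -0.1802; 0.0846 -0.1802 0.8698]  S=[1.0345 -0.3299 0.0514; -0.3299 1.3489 -0.2343; 0.0514 -0.2343 1.2739]  K=[0.5210 0.0399 -0.0034; -0.0933 0.5076 0.0323; 0.0149 -0.1323 0.6315]  nu=[2.0262, 2.0236, 0.7087]  x^+=[0.3134, 0.9946, 0.9755]  P^+=[0.2376 0.0255 0.0530; 0.0255 0.2929 -0.0304; 0.0530 -0.0304 0.2965]
step 2: x^-=[0.2623, 0.7660, 0.8409]  P^-=[0.3908 -0.0364 0.0802; -0.0364 0.4894 -0.1358; 0.0802 -0.1358 0.4828]  S=[0.8789 -0.2295 0.0818; -0.2295 1.1341 -0.1554; 0.0818 -0.1554 0.8933]  K=[0.4611 0.0348 -0.0042; -0.0757 0.4388 0.0073; 0.0299 -0.1223 0.4859]  nu=[0.0442, -2.3225, 0.4910]  x^+=[0.1998, -0.2529, 1.3650]  P^+=[0.2101 0.0222 0.0464; 0.0222 0.2517 -0.0350; 0.0464 -0.0350 0.2316]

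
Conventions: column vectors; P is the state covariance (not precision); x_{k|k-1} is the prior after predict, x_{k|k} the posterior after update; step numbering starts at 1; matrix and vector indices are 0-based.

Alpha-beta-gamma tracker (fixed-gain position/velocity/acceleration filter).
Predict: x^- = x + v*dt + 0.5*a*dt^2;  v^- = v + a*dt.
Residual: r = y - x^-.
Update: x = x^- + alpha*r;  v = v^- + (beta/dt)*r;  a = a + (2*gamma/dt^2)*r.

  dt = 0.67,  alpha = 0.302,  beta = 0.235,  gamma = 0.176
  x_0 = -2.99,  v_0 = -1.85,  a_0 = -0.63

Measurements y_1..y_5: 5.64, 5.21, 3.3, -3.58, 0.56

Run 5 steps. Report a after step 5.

step 1: x_pred=-4.3709  r=10.0109  x^+=-1.3476  v^+=1.2392  a^+=7.2199
step 2: x_pred=1.1032  r=4.1068  x^+=2.3434  v^+=7.5170  a^+=10.4403
step 3: x_pred=9.7231  r=-6.4231  x^+=7.7834  v^+=12.2591  a^+=5.4036
step 4: x_pred=17.2098  r=-20.7898  x^+=10.9313  v^+=8.5876  a^+=-10.8984
step 5: x_pred=14.2388  r=-13.6788  x^+=10.1078  v^+=-3.5122  a^+=-21.6245

a_post = -21.6245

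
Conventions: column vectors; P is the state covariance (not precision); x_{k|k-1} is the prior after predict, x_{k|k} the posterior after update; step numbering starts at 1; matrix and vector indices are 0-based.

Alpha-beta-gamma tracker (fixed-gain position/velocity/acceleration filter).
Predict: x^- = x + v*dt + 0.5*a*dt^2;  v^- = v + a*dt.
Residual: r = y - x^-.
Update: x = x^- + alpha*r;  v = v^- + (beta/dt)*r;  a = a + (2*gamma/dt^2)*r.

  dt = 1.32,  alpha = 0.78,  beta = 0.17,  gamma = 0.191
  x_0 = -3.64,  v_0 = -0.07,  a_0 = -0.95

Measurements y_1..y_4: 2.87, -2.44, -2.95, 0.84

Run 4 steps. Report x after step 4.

x_post = -0.1073

step 1: x_pred=-4.5600  r=7.4300  x^+=1.2354  v^+=-0.3671  a^+=0.6789
step 2: x_pred=1.3423  r=-3.7823  x^+=-1.6079  v^+=0.0420  a^+=-0.1503
step 3: x_pred=-1.6834  r=-1.2666  x^+=-2.6713  v^+=-0.3195  a^+=-0.4280
step 4: x_pred=-3.4659  r=4.3059  x^+=-0.1073  v^+=-0.3299  a^+=0.5161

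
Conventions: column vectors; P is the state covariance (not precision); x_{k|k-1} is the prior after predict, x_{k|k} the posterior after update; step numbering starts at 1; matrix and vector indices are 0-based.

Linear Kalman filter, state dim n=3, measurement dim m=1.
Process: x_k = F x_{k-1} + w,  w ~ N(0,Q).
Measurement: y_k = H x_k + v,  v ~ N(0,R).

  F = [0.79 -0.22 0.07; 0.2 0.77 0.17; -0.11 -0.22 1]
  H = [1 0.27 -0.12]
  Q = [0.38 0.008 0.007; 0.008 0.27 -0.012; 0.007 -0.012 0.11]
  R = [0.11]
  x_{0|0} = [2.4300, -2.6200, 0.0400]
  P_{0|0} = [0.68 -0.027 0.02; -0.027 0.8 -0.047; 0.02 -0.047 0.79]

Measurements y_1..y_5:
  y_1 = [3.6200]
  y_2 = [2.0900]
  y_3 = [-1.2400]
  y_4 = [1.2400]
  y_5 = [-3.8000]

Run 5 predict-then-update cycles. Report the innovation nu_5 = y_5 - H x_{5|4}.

step 1: x^-=[2.4989, -1.5246, 0.3491]  P^-=[0.8600 -0.0237 0.0727; -0.0237 0.7751 -0.0555; 0.0727 -0.0555 0.9619]  S=[1.0137]  K=[0.8335; 0.1896; -0.0570]  nu=[1.5746]  x^+=[3.8113, -1.2260, 0.2594]  P^+=[0.1558 -0.1839 0.1208; -0.1839 0.7386 -0.0446; 0.1208 -0.0446 0.9586]
step 2: x^-=[3.2988, -0.1377, 0.1099]  P^-=[0.5964 -0.1677 0.2288; -0.1677 0.6818 0.0353; 0.2288 0.0353 1.0904]  S=[0.6240]  K=[0.8391; 0.0194; 0.1723]  nu=[-1.1584]  x^+=[2.3267, -0.1602, -0.0897]  P^+=[0.1570 -0.1779 0.1386; -0.1779 0.6815 0.0332; 0.1386 0.0332 1.0719]
step 3: x^-=[1.8671, 0.3267, -0.3104]  P^-=[0.5923 -0.1492 0.2286; -0.1492 0.6747 0.1237; 0.2286 0.1237 1.1630]  S=[0.6248]  K=[0.8396; 0.0290; 0.1959]  nu=[-3.2325]  x^+=[-0.8470, 0.2329, -0.9437]  P^+=[0.1518 -0.1644 0.1258; -0.1644 0.6742 0.1201; 0.1258 0.1201 1.1390]
step 4: x^-=[-0.7865, -0.1505, -0.9018]  P^-=[0.5803 -0.1408 0.2009; -0.1408 0.6981 0.1961; 0.2009 0.1961 1.1950]  S=[0.6215]  K=[0.8338; 0.0389; 0.1777]  nu=[1.9589]  x^+=[0.8469, -0.0744, -0.5537]  P^+=[0.1482 -0.1609 0.1088; -0.1609 0.6971 0.1918; 0.1088 0.1918 1.1754]
step 5: x^-=[0.6467, 0.0180, -0.6305]  P^-=[0.5741 -0.1442 0.1742; -0.1442 0.7313 0.2474; 0.1742 0.2474 1.2048]  S=[0.6190]  K=[0.8307; 0.0380; 0.1557]  nu=[-4.5272]  x^+=[-3.1141, -0.1543, -1.3356]  P^+=[0.1469 -0.1638 0.0941; -0.1638 0.7304 0.2437; 0.0941 0.2437 1.1898]

innov = [-4.5272]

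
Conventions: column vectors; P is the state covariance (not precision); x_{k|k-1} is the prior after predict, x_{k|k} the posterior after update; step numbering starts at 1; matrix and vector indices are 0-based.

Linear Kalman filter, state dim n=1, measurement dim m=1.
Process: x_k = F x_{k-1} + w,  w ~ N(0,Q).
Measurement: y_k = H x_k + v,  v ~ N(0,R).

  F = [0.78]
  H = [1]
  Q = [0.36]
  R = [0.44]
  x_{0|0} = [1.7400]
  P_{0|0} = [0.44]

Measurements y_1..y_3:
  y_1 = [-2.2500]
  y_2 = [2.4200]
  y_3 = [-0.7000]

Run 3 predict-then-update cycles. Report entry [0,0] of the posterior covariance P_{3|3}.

P_post[0,0] = 0.2351

step 1: x^-=[1.3572]  P^-=[0.6277]  S=[1.0677]  K=[0.5879]  nu=[-3.6072]  x^+=[-0.7635]  P^+=[0.2587]
step 2: x^-=[-0.5955]  P^-=[0.5174]  S=[0.9574]  K=[0.5404]  nu=[3.0155]  x^+=[1.0341]  P^+=[0.2378]
step 3: x^-=[0.8066]  P^-=[0.5047]  S=[0.9447]  K=[0.5342]  nu=[-1.5066]  x^+=[0.0017]  P^+=[0.2351]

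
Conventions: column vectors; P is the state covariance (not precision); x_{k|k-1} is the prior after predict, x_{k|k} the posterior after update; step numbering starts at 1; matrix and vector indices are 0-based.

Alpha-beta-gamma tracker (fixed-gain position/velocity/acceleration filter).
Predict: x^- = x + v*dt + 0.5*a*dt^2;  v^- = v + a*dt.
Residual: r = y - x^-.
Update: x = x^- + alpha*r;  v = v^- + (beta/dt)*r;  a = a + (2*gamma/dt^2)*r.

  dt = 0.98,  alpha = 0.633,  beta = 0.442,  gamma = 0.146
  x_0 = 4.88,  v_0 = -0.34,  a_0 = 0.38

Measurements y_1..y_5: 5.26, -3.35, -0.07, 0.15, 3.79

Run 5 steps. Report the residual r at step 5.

step 1: x_pred=4.7293  r=0.5307  x^+=5.0652  v^+=0.2718  a^+=0.5414
step 2: x_pred=5.5915  r=-8.9415  x^+=-0.0685  v^+=-3.2305  a^+=-2.1772
step 3: x_pred=-4.2799  r=4.2099  x^+=-1.6150  v^+=-3.4654  a^+=-0.8973
step 4: x_pred=-5.4420  r=5.5920  x^+=-1.9023  v^+=-1.8226  a^+=0.8029
step 5: x_pred=-3.3029  r=7.0929  x^+=1.1869  v^+=2.1633  a^+=2.9595

resid = 7.0929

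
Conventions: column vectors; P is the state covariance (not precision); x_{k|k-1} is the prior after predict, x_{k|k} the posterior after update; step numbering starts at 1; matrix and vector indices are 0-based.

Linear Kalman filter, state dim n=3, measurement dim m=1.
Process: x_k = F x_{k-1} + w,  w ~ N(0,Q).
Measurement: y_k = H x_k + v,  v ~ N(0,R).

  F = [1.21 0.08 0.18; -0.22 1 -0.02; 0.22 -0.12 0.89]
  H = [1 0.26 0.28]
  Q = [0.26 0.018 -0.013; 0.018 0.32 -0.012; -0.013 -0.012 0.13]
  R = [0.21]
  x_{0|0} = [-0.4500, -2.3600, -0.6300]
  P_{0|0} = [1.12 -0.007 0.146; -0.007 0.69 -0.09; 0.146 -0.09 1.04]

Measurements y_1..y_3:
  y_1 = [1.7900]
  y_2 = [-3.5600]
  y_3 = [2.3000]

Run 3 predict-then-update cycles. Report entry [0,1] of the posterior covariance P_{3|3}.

step 1: x^-=[-0.8467, -2.2484, -0.3765]  P^-=[1.9976 -0.2624 0.6046; -0.2624 1.0726 -0.2788; 0.6046 -0.2788 1.0947]  S=[2.5274]  K=[0.8303; -0.0244; 0.3318]  nu=[3.3267]  x^+=[1.9156, -2.3295, 0.7273]  P^+=[0.2550 -0.2113 -0.0918; -0.2113 1.0711 -0.2584; -0.0918 -0.2584 0.8164]
step 2: x^-=[2.2624, -2.7655, 1.3483]  P^-=[0.5783 -0.2593 0.0871; -0.2593 1.5062 -0.4316; 0.0871 -0.4316 0.8349]  S=[0.8067]  K=[0.6636; 0.0142; 0.2586]  nu=[-5.4809]  x^+=[-1.3745, -2.8435, -0.0692]  P^+=[0.2231 -0.2669 -0.0513; -0.2669 1.5061 -0.4346; -0.0513 -0.4346 0.7809]
step 3: x^-=[-1.9031, -2.5397, -0.0228]  P^-=[0.5351 -0.3162 0.1122; -0.3162 1.9716 -0.6608; 0.1122 -0.6608 0.8679]  S=[0.7486]  K=[0.6469; 0.0152; 0.2450]  nu=[4.8698]  x^+=[1.2472, -2.4658, 1.1705]  P^+=[0.2218 -0.3236 -0.0064; -0.3236 1.9714 -0.6635; -0.0064 -0.6635 0.8229]

P_post[0,1] = -0.3236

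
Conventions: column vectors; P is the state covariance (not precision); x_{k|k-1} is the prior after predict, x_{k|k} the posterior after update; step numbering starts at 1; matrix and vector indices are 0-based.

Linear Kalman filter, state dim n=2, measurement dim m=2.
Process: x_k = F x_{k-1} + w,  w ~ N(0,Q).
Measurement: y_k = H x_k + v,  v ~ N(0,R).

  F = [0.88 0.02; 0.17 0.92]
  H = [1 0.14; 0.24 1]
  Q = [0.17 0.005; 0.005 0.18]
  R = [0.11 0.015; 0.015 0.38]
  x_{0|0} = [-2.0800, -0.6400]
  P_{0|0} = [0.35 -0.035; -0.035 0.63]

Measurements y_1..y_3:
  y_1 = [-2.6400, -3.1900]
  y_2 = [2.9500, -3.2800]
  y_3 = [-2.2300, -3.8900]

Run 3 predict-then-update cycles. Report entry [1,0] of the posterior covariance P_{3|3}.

P_post[1,0] = -0.0206

step 1: x^-=[-1.8432, -0.9424]  P^-=[0.4401 0.0405; 0.0405 0.7124]  S=[0.5754 0.2622; 0.2622 1.1372]  K=[0.8002 -0.0560; -0.0510 0.6468]  nu=[-0.6649, -1.8052]  x^+=[-2.2741, -2.0760]  P^+=[0.0916 -0.0313; -0.0313 0.2525]
step 2: x^-=[-2.0427, -2.2966]  P^-=[0.2399 -0.0021; -0.0021 0.3866]  S=[0.3569 0.1246; 0.1246 0.7794]  K=[0.6847 -0.0382; -0.0286 0.4999]  nu=[5.3142, -0.4932]  x^+=[1.6148, -2.6953]  P^+=[0.0780 -0.0230; -0.0230 0.1951]
step 3: x^-=[1.3671, -2.2052]  P^-=[0.2296 0.0016; 0.0016 0.3402]  S=[0.3468 0.1194; 0.1194 0.7342]  K=[0.6740 -0.0324; -0.0188 0.4669]  nu=[-3.2884, -2.0129]  x^+=[-0.7842, -3.0831]  P^+=[0.0765 -0.0206; -0.0206 0.1821]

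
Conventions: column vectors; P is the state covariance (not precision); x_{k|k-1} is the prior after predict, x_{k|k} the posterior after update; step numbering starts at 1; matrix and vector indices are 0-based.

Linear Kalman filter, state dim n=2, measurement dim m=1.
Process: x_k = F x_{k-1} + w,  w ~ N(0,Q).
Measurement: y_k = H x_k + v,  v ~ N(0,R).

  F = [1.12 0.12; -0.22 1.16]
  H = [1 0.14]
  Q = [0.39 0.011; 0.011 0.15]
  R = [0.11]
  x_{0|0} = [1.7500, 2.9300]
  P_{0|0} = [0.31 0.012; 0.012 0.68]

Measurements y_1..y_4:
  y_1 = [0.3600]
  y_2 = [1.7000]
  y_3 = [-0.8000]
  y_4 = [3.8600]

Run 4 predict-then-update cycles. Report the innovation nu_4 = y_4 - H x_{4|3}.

innov = [3.9340]

step 1: x^-=[2.3116, 3.0138]  P^-=[0.7919 0.0445; 0.0445 1.0739]  S=[0.9354]  K=[0.8532; 0.2083]  nu=[-2.3735]  x^+=[0.2864, 2.5193]  P^+=[0.1109 -0.1217; -0.1217 1.0333]
step 2: x^-=[0.6231, 2.8594]  P^-=[0.5113 -0.0274; -0.0274 1.6079]  S=[0.6451]  K=[0.7866; 0.3064]  nu=[0.6766]  x^+=[1.1553, 3.0667]  P^+=[0.1121 -0.1829; -0.1829 1.5473]
step 3: x^-=[1.6619, 3.3032]  P^-=[0.5038 -0.0341; -0.0341 2.3309]  S=[0.6499]  K=[0.7678; 0.4497]  nu=[-2.9244]  x^+=[-0.5834, 1.9881]  P^+=[0.1206 -0.2585; -0.2585 2.1994]
step 4: x^-=[-0.4148, 2.4346]  P^-=[0.5035 -0.0415; -0.0415 3.2473]  S=[0.6656]  K=[0.7478; 0.6207]  nu=[3.9340]  x^+=[2.5271, 4.8763]  P^+=[0.1313 -0.3505; -0.3505 2.9909]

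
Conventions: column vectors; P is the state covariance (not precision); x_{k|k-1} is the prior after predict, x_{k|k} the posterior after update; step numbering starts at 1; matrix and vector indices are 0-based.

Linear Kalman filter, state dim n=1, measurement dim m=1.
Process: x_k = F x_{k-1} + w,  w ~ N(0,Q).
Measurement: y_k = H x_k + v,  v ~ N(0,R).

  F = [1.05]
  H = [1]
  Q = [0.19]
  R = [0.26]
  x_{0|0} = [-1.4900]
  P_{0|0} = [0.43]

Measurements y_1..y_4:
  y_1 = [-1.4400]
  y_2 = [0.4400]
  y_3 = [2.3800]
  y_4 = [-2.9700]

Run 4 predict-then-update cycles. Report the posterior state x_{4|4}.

x_post = [-1.1724]

step 1: x^-=[-1.5645]  P^-=[0.6641]  S=[0.9241]  K=[0.7186]  nu=[0.1245]  x^+=[-1.4750]  P^+=[0.1868]
step 2: x^-=[-1.5488]  P^-=[0.3960]  S=[0.6560]  K=[0.6037]  nu=[1.9888]  x^+=[-0.3482]  P^+=[0.1570]
step 3: x^-=[-0.3657]  P^-=[0.3630]  S=[0.6230]  K=[0.5827]  nu=[2.7457]  x^+=[1.2342]  P^+=[0.1515]
step 4: x^-=[1.2959]  P^-=[0.3570]  S=[0.6170]  K=[0.5786]  nu=[-4.2659]  x^+=[-1.1724]  P^+=[0.1504]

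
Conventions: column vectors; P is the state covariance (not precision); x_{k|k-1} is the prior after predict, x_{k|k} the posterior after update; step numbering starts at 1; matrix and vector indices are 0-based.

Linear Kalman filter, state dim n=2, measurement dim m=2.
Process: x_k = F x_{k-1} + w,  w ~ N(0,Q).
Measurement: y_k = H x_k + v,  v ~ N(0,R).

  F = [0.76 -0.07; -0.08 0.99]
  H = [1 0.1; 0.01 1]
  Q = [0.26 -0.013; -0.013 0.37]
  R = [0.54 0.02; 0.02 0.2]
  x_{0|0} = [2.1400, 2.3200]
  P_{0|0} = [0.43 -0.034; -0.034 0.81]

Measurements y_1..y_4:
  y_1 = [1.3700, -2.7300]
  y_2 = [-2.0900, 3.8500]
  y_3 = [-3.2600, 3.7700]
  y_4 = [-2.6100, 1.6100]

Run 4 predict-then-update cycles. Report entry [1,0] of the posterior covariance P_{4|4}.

P_post[1,0] = -0.0087

step 1: x^-=[1.4640, 2.1256]  P^-=[0.5160 -0.1210; -0.1210 1.1720]  S=[1.0435 0.0212; 0.0212 1.3696]  K=[0.4847 -0.0921; -0.0211 0.8551]  nu=[-0.3066, -4.8702]  x^+=[1.7640, -2.0327]  P^+=[0.2610 -0.0113; -0.0113 0.1707]
step 2: x^-=[1.4829, -2.1535]  P^-=[0.4128 -0.0493; -0.0493 0.5408]  S=[0.9484 0.0289; 0.0289 0.7398]  K=[0.4325 -0.0779; -0.0172 0.7310]  nu=[-3.3576, 5.9887]  x^+=[-0.4358, 2.2817]  P^+=[0.2329 -0.0093; -0.0093 0.1459]
step 3: x^-=[-0.4909, 2.2937]  P^-=[0.3962 -0.0443; -0.0443 0.5160]  S=[0.9325 0.0312; 0.0312 0.7151]  K=[0.4227 -0.0749; -0.0163 0.7216]  nu=[-2.9985, 1.4812]  x^+=[-1.8691, 3.4115]  P^+=[0.2276 -0.0088; -0.0088 0.1441]
step 4: x^-=[-1.6593, 3.5269]  P^-=[0.3931 -0.0435; -0.0435 0.5141]  S=[0.9296 0.0318; 0.0318 0.7132]  K=[0.4208 -0.0742; -0.0161 0.7209]  nu=[-1.3034, -1.9004]  x^+=[-2.0667, 2.1781]  P^+=[0.2266 -0.0087; -0.0087 0.1439]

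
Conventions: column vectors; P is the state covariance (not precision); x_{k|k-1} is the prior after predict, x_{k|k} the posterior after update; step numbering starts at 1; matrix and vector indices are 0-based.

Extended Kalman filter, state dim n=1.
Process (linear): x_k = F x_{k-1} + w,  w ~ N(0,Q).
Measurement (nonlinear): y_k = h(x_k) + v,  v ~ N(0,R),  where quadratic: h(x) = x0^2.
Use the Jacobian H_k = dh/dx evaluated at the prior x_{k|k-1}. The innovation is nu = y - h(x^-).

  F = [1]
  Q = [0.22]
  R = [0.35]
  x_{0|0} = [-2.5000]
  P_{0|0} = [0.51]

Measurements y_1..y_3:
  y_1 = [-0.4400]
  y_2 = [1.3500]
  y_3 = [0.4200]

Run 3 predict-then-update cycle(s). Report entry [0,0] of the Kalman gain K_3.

K[0,0] = -0.3458

step 1: x^-=[-2.5000]  P^-=[0.7300]  H_jac=[-5.0000]  S=[18.6000]  K=[-0.1962]  nu=[-6.6900]  x^+=[-1.1872]  P^+=[0.0137]
step 2: x^-=[-1.1872]  P^-=[0.2337]  H_jac=[-2.3744]  S=[1.6677]  K=[-0.3328]  nu=[-0.0594]  x^+=[-1.1674]  P^+=[0.0491]
step 3: x^-=[-1.1674]  P^-=[0.2691]  H_jac=[-2.3348]  S=[1.8167]  K=[-0.3458]  nu=[-0.9429]  x^+=[-0.8414]  P^+=[0.0518]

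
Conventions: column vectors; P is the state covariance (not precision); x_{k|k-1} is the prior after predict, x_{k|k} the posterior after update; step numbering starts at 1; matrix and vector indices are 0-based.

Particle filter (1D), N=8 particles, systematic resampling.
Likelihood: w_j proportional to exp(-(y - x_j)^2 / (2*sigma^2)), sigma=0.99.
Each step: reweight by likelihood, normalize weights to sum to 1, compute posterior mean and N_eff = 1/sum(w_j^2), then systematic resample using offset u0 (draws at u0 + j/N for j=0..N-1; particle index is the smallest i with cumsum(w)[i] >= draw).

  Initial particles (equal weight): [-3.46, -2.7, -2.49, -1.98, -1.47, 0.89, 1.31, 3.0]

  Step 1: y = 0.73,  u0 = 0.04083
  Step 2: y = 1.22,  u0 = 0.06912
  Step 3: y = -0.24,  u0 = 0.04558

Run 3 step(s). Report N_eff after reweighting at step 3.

N_eff = 7.4204

step 1: w=[0.0001, 0.0012, 0.0025, 0.0117, 0.0420, 0.4893, 0.4175, 0.0358]  mean=0.9951  Neff=2.3988  idx=[4, 5, 5, 5, 5, 6, 6, 6]
step 2: w=[0.0037, 0.1392, 0.1392, 0.1392, 0.1392, 0.1465, 0.1465, 0.1465]  mean=1.0660  Neff=7.0464  idx=[1, 2, 3, 4, 5, 5, 6, 7]
step 3: w=[0.1599, 0.1599, 0.1599, 0.1599, 0.0901, 0.0901, 0.0901, 0.0901]  mean=1.0413  Neff=7.4204  idx=[0, 1, 1, 2, 3, 4, 5, 7]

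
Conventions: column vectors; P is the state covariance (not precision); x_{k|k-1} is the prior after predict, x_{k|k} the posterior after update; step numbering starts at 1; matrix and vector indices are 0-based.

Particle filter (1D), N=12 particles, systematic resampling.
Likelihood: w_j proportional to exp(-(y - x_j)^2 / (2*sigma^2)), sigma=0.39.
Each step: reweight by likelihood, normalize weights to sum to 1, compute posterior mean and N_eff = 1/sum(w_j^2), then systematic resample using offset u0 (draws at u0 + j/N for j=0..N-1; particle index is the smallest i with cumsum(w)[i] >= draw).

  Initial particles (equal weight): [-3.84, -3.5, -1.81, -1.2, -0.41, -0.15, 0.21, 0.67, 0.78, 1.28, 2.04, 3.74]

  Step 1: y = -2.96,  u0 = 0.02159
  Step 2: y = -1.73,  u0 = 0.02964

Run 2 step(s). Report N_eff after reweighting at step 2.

N_eff = 10.0520

step 1: w=[0.1651, 0.8075, 0.0273, 0.0001, 0.0000, 0.0000, 0.0000, 0.0000, 0.0000, 0.0000, 0.0000, 0.0000]  mean=-3.5099  Neff=1.4704  idx=[0, 0, 1, 1, 1, 1, 1, 1, 1, 1, 1, 1]
step 2: w=[0.0013, 0.0013, 0.0997, 0.0997, 0.0997, 0.0997, 0.0997, 0.0997, 0.0997, 0.0997, 0.0997, 0.0997]  mean=-3.5009  Neff=10.0520  idx=[2, 3, 3, 4, 5, 6, 7, 8, 8, 9, 10, 11]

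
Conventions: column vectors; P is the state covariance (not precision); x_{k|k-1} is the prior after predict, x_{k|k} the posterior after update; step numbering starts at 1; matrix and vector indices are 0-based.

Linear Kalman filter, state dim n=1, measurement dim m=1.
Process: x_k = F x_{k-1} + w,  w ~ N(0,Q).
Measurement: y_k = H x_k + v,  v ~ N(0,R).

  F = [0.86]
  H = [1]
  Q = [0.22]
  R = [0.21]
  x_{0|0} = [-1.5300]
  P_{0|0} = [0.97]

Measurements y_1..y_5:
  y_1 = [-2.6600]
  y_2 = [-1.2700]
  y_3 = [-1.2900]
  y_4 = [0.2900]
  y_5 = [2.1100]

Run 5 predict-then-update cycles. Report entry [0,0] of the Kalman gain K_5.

step 1: x^-=[-1.3158]  P^-=[0.9374]  S=[1.1474]  K=[0.8170]  nu=[-1.3442]  x^+=[-2.4140]  P^+=[0.1716]
step 2: x^-=[-2.0760]  P^-=[0.3469]  S=[0.5569]  K=[0.6229]  nu=[0.8060]  x^+=[-1.5739]  P^+=[0.1308]
step 3: x^-=[-1.3536]  P^-=[0.3167]  S=[0.5267]  K=[0.6013]  nu=[0.0636]  x^+=[-1.3154]  P^+=[0.1263]
step 4: x^-=[-1.1312]  P^-=[0.3134]  S=[0.5234]  K=[0.5988]  nu=[1.4212]  x^+=[-0.2802]  P^+=[0.1257]
step 5: x^-=[-0.2410]  P^-=[0.3130]  S=[0.5230]  K=[0.5985]  nu=[2.3510]  x^+=[1.1660]  P^+=[0.1257]

K[0,0] = 0.5985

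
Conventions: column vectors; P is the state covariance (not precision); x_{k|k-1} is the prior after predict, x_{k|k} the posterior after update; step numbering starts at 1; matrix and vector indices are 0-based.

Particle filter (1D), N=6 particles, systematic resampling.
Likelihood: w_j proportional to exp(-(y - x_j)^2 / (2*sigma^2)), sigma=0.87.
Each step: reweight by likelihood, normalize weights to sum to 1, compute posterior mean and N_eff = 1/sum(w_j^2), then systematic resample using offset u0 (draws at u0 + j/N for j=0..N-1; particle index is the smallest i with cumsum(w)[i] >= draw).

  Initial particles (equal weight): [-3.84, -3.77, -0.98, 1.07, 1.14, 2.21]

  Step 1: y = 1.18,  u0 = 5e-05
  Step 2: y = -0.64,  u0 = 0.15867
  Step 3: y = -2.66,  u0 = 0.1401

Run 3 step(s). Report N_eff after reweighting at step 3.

step 1: w=[0.0000, 0.0000, 0.0181, 0.3916, 0.3944, 0.1959]  mean=1.2838  Neff=2.8768  idx=[2, 3, 3, 4, 4, 5]
step 2: w=[0.6313, 0.0987, 0.0987, 0.0840, 0.0840, 0.0032]  mean=-0.2087  Neff=2.3140  idx=[0, 0, 0, 1, 2, 4]
step 3: w=[0.3331, 0.3331, 0.3331, 0.0002, 0.0002, 0.0002]  mean=-0.9788  Neff=3.0036  idx=[0, 0, 1, 1, 2, 2]

N_eff = 3.0036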